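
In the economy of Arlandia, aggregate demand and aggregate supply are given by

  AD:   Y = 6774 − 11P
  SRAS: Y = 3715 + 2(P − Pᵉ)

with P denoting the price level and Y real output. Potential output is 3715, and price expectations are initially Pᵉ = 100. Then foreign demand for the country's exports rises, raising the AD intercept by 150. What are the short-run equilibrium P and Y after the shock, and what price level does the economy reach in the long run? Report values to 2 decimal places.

Short run: P = 262.23, Y = 4039.46. Long run: P = 291.73.

AD shifts right: new AD is Y = 6924 − 11P. With Pᵉ = 100, SRAS is Y = 3515 + 2P.
Short run: 6924 − 11P = 3515 + 2P gives 3409 = 13P, so P = 262.23 and Y = 6924 − 11P = 4039.46.
Y = 4039.46 is above potential 3715; expectations adjust and SRAS shifts left until Y = 3715.
Long run: on the new AD curve, 3715 = 6924 − 11P gives P = 291.73.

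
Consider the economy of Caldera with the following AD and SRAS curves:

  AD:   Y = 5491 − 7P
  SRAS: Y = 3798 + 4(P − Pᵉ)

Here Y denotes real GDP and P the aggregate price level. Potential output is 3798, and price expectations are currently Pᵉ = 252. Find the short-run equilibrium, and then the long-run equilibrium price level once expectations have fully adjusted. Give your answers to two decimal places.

Short run: P = 245.55, Y = 3772.18. Long run: P = 241.86.

Short run: with Pᵉ = 252, SRAS is Y = 2790 + 4P. Setting AD = SRAS gives 2701 = 11P, so P = 245.55 and Y = 5491 − 7P = 3772.18.
Output 3772.18 is below potential 3798, so over time expected prices fall and SRAS shifts right until Y returns to 3798.
Long run: Y = 3798 on the AD curve gives 3798 = 5491 − 7P, so P = 241.86.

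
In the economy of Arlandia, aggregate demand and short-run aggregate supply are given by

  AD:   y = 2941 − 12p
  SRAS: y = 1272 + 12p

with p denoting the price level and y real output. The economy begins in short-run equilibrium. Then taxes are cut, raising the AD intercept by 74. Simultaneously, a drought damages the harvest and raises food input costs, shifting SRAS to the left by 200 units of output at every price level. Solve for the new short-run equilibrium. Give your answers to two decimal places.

After both shocks: AD is y = 3015 − 12p and SRAS is y = 1072 + 12p.
Setting them equal: 1943 = 24p, so p = 80.96.
Substituting into AD, y = 2043.50.

p = 80.96, y = 2043.50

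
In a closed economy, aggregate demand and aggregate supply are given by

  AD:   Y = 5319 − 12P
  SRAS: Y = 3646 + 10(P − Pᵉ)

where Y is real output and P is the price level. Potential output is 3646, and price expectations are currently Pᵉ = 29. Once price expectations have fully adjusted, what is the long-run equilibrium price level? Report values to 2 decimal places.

Long-run P = 139.42

Short run: with Pᵉ = 29, SRAS is Y = 3356 + 10P. Setting AD = SRAS gives 1963 = 22P, so P = 89.23 and Y = 5319 − 12P = 4248.27.
Output 4248.27 is above potential 3646, so over time expected prices rise and SRAS shifts left until Y returns to 3646.
Long run: Y = 3646 on the AD curve gives 3646 = 5319 − 12P, so P = 139.42.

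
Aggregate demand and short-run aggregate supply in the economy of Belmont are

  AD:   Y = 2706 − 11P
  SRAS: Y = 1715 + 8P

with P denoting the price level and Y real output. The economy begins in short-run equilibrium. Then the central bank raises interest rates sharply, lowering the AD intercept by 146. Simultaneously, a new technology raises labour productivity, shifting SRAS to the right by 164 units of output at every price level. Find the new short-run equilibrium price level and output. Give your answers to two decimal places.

After both shocks: AD is Y = 2560 − 11P and SRAS is Y = 1879 + 8P.
Setting them equal: 681 = 19P, so P = 35.84.
Substituting into AD, Y = 2165.74.

P = 35.84, Y = 2165.74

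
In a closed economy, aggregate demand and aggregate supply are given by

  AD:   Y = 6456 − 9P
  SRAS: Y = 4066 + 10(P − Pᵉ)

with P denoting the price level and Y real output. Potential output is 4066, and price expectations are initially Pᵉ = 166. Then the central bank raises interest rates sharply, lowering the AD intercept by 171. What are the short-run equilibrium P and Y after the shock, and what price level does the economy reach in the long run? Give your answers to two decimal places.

Short run: P = 204.16, Y = 4447.58. Long run: P = 246.56.

AD shifts left: new AD is Y = 6285 − 9P. With Pᵉ = 166, SRAS is Y = 2406 + 10P.
Short run: 6285 − 9P = 2406 + 10P gives 3879 = 19P, so P = 204.16 and Y = 6285 − 9P = 4447.58.
Y = 4447.58 is above potential 4066; expectations adjust and SRAS shifts left until Y = 4066.
Long run: on the new AD curve, 4066 = 6285 − 9P gives P = 246.56.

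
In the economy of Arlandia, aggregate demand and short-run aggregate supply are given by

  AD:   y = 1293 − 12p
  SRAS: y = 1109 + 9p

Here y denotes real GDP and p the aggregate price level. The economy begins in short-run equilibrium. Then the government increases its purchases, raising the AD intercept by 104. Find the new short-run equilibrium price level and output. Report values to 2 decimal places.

This is a positive demand shock: AD shifts right.
New AD: y = 1397 − 12p.
Set AD = SRAS: 1397 − 12p = 1109 + 9p, so 288 = 21p and p = 13.71.
Substituting into AD, y = 1232.43.

p = 13.71, y = 1232.43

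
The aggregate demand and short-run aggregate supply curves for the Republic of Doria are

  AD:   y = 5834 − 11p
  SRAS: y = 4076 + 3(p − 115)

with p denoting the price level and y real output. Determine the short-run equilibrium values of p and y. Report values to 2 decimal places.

p = 150.21, y = 4181.64

Write SRAS as y = 4076 + 3p − 345 = 3731 + 3p.
Set AD = SRAS: 5834 − 11p = 3731 + 3p, so 2103 = 14p and p = 150.21.
Substituting into AD, y = 5834 − 11p = 4181.64.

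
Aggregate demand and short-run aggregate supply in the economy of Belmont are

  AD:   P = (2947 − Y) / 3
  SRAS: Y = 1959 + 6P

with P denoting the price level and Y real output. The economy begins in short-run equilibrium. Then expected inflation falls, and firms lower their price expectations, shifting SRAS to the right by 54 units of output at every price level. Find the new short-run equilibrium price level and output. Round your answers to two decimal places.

This is a positive supply shock: SRAS shifts right.
New SRAS: Y = 2013 + 6P.
Set AD = SRAS: 2947 − 3P = 2013 + 6P, so 934 = 9P and P = 103.78.
Substituting into AD, Y = 2635.67.

P = 103.78, Y = 2635.67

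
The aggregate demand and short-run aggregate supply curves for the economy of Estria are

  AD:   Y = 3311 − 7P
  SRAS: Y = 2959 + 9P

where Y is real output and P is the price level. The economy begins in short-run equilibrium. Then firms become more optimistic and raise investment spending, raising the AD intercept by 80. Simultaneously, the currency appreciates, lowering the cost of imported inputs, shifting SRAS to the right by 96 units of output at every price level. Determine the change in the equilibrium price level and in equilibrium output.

After both shocks: AD is Y = 3391 − 7P and SRAS is Y = 3055 + 9P.
Setting them equal: 336 = 16P, so P = 21.
Y = 3391 − 7·21 = 3244.
Initially P = 22, Y = 3157, so ΔP = -1 and ΔY = +87.

ΔP = -1, ΔY = +87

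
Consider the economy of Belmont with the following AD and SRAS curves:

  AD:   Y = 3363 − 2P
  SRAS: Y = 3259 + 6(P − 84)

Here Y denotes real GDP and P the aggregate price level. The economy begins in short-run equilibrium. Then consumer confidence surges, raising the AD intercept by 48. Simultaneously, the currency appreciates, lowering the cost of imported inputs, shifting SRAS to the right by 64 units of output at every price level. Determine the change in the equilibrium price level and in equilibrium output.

ΔP = -2, ΔY = +52

After both shocks: AD is Y = 3411 − 2P and SRAS is Y = 2819 + 6P.
Setting them equal: 592 = 8P, so P = 74.
Y = 3411 − 2·74 = 3263.
Initially P = 76, Y = 3211, so ΔP = -2 and ΔY = +52.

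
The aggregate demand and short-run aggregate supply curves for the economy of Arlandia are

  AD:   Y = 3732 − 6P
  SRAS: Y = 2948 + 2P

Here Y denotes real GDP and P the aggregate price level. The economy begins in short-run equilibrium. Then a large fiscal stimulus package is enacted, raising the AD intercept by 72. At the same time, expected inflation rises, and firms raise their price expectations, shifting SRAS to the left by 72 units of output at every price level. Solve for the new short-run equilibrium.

After both shocks: AD is Y = 3804 − 6P and SRAS is Y = 2876 + 2P.
Setting them equal: 928 = 8P, so P = 116.
Y = 3804 − 6·116 = 3108.

P = 116, Y = 3108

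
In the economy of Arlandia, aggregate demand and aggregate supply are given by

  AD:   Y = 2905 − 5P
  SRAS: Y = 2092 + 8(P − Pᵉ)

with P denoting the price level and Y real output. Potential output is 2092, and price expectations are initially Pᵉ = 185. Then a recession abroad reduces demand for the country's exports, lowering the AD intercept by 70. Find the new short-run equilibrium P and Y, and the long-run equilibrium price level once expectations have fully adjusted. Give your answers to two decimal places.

Short run: P = 171.00, Y = 1980.00. Long run: P = 148.60.

AD shifts left: new AD is Y = 2835 − 5P. With Pᵉ = 185, SRAS is Y = 612 + 8P.
Short run: 2835 − 5P = 612 + 8P gives 2223 = 13P, so P = 171.00 and Y = 2835 − 5P = 1980.00.
Y = 1980.00 is below potential 2092; expectations adjust and SRAS shifts right until Y = 2092.
Long run: on the new AD curve, 2092 = 2835 − 5P gives P = 148.60.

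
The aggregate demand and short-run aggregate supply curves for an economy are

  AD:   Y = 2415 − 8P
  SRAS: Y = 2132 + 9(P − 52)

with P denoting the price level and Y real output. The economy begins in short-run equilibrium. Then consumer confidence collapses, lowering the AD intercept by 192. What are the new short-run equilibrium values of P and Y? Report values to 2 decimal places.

This is a negative demand shock: AD shifts left.
New AD: Y = 2223 − 8P.
SRAS can be written Y = 1664 + 9P.
Set AD = SRAS: 2223 − 8P = 1664 + 9P, so 559 = 17P and P = 32.88.
Substituting into AD, Y = 1959.94.

P = 32.88, Y = 1959.94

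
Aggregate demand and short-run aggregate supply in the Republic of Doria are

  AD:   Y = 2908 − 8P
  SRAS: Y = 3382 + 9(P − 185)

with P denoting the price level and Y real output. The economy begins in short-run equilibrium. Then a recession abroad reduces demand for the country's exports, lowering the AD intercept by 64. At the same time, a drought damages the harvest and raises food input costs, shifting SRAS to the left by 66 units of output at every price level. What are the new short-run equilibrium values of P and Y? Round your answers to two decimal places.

After both shocks: AD is Y = 2844 − 8P and SRAS is Y = 1651 + 9P.
Setting them equal: 1193 = 17P, so P = 70.18.
Substituting into AD, Y = 2282.59.

P = 70.18, Y = 2282.59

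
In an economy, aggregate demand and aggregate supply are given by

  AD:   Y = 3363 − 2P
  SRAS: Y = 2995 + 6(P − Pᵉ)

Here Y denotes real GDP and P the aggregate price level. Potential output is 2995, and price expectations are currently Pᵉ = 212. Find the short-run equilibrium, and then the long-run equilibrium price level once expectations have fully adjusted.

Short run: with Pᵉ = 212, SRAS is Y = 1723 + 6P. Setting AD = SRAS gives 1640 = 8P, so P = 205 and Y = 3363 − 2·205 = 2953.
Output 2953 is below potential 2995, so over time expected prices fall and SRAS shifts right until Y returns to 2995.
Long run: Y = 2995 on the AD curve gives 2995 = 3363 − 2P, so P = 184.

Short run: P = 205, Y = 2953. Long run: P = 184.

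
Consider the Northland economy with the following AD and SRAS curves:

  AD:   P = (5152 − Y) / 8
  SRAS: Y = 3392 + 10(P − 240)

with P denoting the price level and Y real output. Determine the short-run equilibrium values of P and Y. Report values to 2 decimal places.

P = 231.11, Y = 3303.11

Write SRAS as Y = 3392 + 10P − 2400 = 992 + 10P.
Rearrange AD to Y = 5152 − 8P.
Set AD = SRAS: 5152 − 8P = 992 + 10P, so 4160 = 18P and P = 231.11.
Substituting into AD, Y = 5152 − 8P = 3303.11.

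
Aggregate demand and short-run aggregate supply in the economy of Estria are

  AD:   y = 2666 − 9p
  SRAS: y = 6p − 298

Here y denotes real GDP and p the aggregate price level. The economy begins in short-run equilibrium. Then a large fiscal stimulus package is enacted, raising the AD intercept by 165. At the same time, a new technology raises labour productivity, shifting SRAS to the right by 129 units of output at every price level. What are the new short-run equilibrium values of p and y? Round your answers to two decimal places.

p = 200.00, y = 1031.00

After both shocks: AD is y = 2831 − 9p and SRAS is y = 6p − 169.
Setting them equal: 3000 = 15p, so p = 200.00.
Substituting into AD, y = 1031.00.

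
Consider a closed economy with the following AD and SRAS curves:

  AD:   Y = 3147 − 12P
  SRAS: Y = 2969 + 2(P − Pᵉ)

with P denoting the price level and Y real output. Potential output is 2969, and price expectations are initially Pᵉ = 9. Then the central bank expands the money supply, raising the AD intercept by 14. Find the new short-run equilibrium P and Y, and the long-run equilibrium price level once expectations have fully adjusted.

AD shifts right: new AD is Y = 3161 − 12P. With Pᵉ = 9, SRAS is Y = 2951 + 2P.
Short run: 3161 − 12P = 2951 + 2P gives 210 = 14P, so P = 15 and Y = 3161 − 12·15 = 2981.
Y = 2981 is above potential 2969; expectations adjust and SRAS shifts left until Y = 2969.
Long run: on the new AD curve, 2969 = 3161 − 12P gives P = 16.

Short run: P = 15, Y = 2981. Long run: P = 16.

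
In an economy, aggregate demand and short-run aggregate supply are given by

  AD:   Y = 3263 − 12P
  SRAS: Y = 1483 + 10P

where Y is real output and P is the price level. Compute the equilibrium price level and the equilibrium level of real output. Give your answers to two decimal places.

P = 80.91, Y = 2292.09

Set AD = SRAS: 3263 − 12P = 1483 + 10P, so 1780 = 22P and P = 80.91.
Substituting into AD, Y = 3263 − 12P = 2292.09.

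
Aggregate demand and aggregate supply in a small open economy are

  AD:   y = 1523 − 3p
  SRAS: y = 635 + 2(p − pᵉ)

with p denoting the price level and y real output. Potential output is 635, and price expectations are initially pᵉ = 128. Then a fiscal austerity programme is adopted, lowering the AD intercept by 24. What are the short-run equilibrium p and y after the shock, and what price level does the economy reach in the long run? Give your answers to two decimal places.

Short run: p = 224.00, y = 827.00. Long run: p = 288.00.

AD shifts left: new AD is y = 1499 − 3p. With pᵉ = 128, SRAS is y = 379 + 2p.
Short run: 1499 − 3p = 379 + 2p gives 1120 = 5p, so p = 224.00 and y = 1499 − 3p = 827.00.
y = 827.00 is above potential 635; expectations adjust and SRAS shifts left until y = 635.
Long run: on the new AD curve, 635 = 1499 − 3p gives p = 288.00.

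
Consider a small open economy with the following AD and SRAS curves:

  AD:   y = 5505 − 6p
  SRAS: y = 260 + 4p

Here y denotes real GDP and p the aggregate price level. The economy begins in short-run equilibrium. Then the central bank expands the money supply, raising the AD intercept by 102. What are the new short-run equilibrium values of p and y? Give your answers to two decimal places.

p = 534.70, y = 2398.80

This is a positive demand shock: AD shifts right.
New AD: y = 5607 − 6p.
Set AD = SRAS: 5607 − 6p = 260 + 4p, so 5347 = 10p and p = 534.70.
Substituting into AD, y = 2398.80.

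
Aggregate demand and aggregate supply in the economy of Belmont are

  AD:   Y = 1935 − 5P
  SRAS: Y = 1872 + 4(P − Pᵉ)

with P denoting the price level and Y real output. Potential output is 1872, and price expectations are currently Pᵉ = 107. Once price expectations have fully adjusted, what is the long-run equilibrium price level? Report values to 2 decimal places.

Short run: with Pᵉ = 107, SRAS is Y = 1444 + 4P. Setting AD = SRAS gives 491 = 9P, so P = 54.56 and Y = 1935 − 5P = 1662.22.
Output 1662.22 is below potential 1872, so over time expected prices fall and SRAS shifts right until Y returns to 1872.
Long run: Y = 1872 on the AD curve gives 1872 = 1935 − 5P, so P = 12.60.

Long-run P = 12.60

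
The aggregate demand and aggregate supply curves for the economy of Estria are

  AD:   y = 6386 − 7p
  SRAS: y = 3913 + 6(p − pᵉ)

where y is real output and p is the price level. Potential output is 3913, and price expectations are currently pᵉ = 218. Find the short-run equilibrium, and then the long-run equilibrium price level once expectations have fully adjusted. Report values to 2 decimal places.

Short run: with pᵉ = 218, SRAS is y = 2605 + 6p. Setting AD = SRAS gives 3781 = 13p, so p = 290.85 and y = 6386 − 7p = 4350.08.
Output 4350.08 is above potential 3913, so over time expected prices rise and SRAS shifts left until y returns to 3913.
Long run: y = 3913 on the AD curve gives 3913 = 6386 − 7p, so p = 353.29.

Short run: p = 290.85, y = 4350.08. Long run: p = 353.29.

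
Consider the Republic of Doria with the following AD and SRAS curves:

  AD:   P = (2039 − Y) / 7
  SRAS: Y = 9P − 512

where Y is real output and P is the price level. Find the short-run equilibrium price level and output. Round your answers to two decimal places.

Rearrange AD to Y = 2039 − 7P.
Set AD = SRAS: 2039 − 7P = 9P − 512, so 2551 = 16P and P = 159.44.
Substituting into AD, Y = 2039 − 7P = 922.94.

P = 159.44, Y = 922.94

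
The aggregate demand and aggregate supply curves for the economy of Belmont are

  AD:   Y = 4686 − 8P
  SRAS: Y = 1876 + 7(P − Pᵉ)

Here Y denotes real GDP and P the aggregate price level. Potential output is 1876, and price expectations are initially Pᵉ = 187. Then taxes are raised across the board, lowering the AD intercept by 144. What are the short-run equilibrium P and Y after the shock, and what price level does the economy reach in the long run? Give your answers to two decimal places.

AD shifts left: new AD is Y = 4542 − 8P. With Pᵉ = 187, SRAS is Y = 567 + 7P.
Short run: 4542 − 8P = 567 + 7P gives 3975 = 15P, so P = 265.00 and Y = 4542 − 8P = 2422.00.
Y = 2422.00 is above potential 1876; expectations adjust and SRAS shifts left until Y = 1876.
Long run: on the new AD curve, 1876 = 4542 − 8P gives P = 333.25.

Short run: P = 265.00, Y = 2422.00. Long run: P = 333.25.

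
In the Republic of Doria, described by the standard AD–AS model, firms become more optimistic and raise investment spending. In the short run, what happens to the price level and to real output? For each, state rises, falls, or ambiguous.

This is a positive demand shock: AD shifts right.
Moving along the upward-sloping SRAS curve, P rises and Y rises.

Price level: rises; output: rises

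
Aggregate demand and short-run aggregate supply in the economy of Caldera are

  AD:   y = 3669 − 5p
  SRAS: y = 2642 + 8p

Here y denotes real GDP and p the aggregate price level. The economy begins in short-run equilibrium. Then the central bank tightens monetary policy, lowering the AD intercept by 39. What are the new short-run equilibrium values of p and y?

This is a negative demand shock: AD shifts left.
New AD: y = 3630 − 5p.
Set AD = SRAS: 3630 − 5p = 2642 + 8p, so 988 = 13p and p = 76.
y = 3630 − 5·76 = 3250.

p = 76, y = 3250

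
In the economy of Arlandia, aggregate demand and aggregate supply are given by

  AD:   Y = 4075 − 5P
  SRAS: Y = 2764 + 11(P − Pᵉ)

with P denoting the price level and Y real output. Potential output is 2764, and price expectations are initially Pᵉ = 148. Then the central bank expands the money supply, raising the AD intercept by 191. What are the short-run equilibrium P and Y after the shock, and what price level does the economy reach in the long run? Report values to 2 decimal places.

Short run: P = 195.63, Y = 3287.88. Long run: P = 300.40.

AD shifts right: new AD is Y = 4266 − 5P. With Pᵉ = 148, SRAS is Y = 1136 + 11P.
Short run: 4266 − 5P = 1136 + 11P gives 3130 = 16P, so P = 195.63 and Y = 4266 − 5P = 3287.88.
Y = 3287.88 is above potential 2764; expectations adjust and SRAS shifts left until Y = 2764.
Long run: on the new AD curve, 2764 = 4266 − 5P gives P = 300.40.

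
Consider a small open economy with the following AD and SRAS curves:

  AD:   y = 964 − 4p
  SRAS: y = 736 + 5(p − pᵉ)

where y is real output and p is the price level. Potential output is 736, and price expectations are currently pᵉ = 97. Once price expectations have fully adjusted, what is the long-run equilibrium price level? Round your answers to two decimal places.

Short run: with pᵉ = 97, SRAS is y = 251 + 5p. Setting AD = SRAS gives 713 = 9p, so p = 79.22 and y = 964 − 4p = 647.11.
Output 647.11 is below potential 736, so over time expected prices fall and SRAS shifts right until y returns to 736.
Long run: y = 736 on the AD curve gives 736 = 964 − 4p, so p = 57.00.

Long-run p = 57.00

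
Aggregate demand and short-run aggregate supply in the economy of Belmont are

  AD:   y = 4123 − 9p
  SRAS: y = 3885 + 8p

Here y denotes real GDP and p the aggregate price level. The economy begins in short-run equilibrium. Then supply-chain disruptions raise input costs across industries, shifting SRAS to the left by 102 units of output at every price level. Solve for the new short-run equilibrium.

This is a negative supply shock: SRAS shifts left.
New SRAS: y = 3783 + 8p.
Set AD = SRAS: 4123 − 9p = 3783 + 8p, so 340 = 17p and p = 20.
y = 4123 − 9·20 = 3943.

p = 20, y = 3943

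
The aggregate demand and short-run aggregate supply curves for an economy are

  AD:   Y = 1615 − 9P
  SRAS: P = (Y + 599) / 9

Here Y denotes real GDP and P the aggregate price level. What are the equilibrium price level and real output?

P = 123, Y = 508

Rearrange SRAS to Y = 9P − 599.
Set AD = SRAS: 1615 − 9P = 9P − 599, so 2214 = 18P and P = 123.
Then Y = 1615 − 9·123 = 508.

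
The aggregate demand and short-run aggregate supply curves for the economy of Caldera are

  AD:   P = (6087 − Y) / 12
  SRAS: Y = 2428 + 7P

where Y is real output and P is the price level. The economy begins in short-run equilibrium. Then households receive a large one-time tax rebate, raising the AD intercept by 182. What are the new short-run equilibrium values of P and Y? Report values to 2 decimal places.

P = 202.16, Y = 3843.11

This is a positive demand shock: AD shifts right.
New AD: Y = 6269 − 12P.
Set AD = SRAS: 6269 − 12P = 2428 + 7P, so 3841 = 19P and P = 202.16.
Substituting into AD, Y = 3843.11.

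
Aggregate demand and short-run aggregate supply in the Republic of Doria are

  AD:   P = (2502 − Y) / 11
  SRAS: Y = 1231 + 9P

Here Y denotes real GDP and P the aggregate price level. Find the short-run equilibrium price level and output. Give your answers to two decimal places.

P = 63.55, Y = 1802.95

Rearrange AD to Y = 2502 − 11P.
Set AD = SRAS: 2502 − 11P = 1231 + 9P, so 1271 = 20P and P = 63.55.
Substituting into AD, Y = 2502 − 11P = 1802.95.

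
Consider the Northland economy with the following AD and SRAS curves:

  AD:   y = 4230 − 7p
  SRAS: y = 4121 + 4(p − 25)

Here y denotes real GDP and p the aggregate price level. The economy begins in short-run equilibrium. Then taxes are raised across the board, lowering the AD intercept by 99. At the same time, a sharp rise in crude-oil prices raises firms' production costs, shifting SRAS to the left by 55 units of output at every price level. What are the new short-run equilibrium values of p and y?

p = 15, y = 4026

After both shocks: AD is y = 4131 − 7p and SRAS is y = 3966 + 4p.
Setting them equal: 165 = 11p, so p = 15.
y = 4131 − 7·15 = 4026.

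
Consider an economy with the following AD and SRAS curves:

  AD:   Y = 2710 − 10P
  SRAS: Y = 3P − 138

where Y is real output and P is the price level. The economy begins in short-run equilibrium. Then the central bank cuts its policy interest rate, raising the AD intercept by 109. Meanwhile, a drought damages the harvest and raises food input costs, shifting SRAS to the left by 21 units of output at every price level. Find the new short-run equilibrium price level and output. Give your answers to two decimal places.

After both shocks: AD is Y = 2819 − 10P and SRAS is Y = 3P − 159.
Setting them equal: 2978 = 13P, so P = 229.08.
Substituting into AD, Y = 528.23.

P = 229.08, Y = 528.23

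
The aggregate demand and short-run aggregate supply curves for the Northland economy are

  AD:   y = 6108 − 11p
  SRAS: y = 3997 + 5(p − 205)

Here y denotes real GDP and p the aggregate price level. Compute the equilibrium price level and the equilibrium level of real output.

p = 196, y = 3952

Write SRAS as y = 3997 + 5p − 1025 = 2972 + 5p.
Set AD = SRAS: 6108 − 11p = 2972 + 5p, so 3136 = 16p and p = 196.
Then y = 6108 − 11·196 = 3952.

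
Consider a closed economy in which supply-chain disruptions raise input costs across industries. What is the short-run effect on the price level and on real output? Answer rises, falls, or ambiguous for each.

Price level: rises; output: falls

This is an adverse supply shock: SRAS shifts left.
Moving along the downward-sloping AD curve, P rises and Y falls.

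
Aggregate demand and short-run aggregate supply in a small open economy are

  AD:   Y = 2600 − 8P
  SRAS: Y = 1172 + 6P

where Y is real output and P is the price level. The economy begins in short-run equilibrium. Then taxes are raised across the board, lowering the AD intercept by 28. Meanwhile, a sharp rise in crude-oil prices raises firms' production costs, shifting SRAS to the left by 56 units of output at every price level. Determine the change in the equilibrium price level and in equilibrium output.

ΔP = +2, ΔY = -44

After both shocks: AD is Y = 2572 − 8P and SRAS is Y = 1116 + 6P.
Setting them equal: 1456 = 14P, so P = 104.
Y = 2572 − 8·104 = 1740.
Initially P = 102, Y = 1784, so ΔP = +2 and ΔY = -44.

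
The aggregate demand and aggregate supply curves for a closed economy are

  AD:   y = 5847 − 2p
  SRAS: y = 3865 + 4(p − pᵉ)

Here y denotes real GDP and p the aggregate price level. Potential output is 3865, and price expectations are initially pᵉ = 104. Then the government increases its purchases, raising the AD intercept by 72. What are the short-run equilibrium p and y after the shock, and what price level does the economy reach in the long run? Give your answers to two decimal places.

AD shifts right: new AD is y = 5919 − 2p. With pᵉ = 104, SRAS is y = 3449 + 4p.
Short run: 5919 − 2p = 3449 + 4p gives 2470 = 6p, so p = 411.67 and y = 5919 − 2p = 5095.67.
y = 5095.67 is above potential 3865; expectations adjust and SRAS shifts left until y = 3865.
Long run: on the new AD curve, 3865 = 5919 − 2p gives p = 1027.00.

Short run: p = 411.67, y = 5095.67. Long run: p = 1027.00.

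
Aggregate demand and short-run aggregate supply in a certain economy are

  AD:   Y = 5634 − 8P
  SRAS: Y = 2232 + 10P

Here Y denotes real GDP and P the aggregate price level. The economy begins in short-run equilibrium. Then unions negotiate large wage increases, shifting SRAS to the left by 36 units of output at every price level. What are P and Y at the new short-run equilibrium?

This is a negative supply shock: SRAS shifts left.
New SRAS: Y = 2196 + 10P.
Set AD = SRAS: 5634 − 8P = 2196 + 10P, so 3438 = 18P and P = 191.
Y = 5634 − 8·191 = 4106.

P = 191, Y = 4106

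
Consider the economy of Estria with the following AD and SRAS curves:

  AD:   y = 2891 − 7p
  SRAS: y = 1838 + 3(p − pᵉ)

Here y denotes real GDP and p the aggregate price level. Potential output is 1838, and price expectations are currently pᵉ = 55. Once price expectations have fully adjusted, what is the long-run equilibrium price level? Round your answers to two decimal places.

Long-run p = 150.43

Short run: with pᵉ = 55, SRAS is y = 1673 + 3p. Setting AD = SRAS gives 1218 = 10p, so p = 121.80 and y = 2891 − 7p = 2038.40.
Output 2038.40 is above potential 1838, so over time expected prices rise and SRAS shifts left until y returns to 1838.
Long run: y = 1838 on the AD curve gives 1838 = 2891 − 7p, so p = 150.43.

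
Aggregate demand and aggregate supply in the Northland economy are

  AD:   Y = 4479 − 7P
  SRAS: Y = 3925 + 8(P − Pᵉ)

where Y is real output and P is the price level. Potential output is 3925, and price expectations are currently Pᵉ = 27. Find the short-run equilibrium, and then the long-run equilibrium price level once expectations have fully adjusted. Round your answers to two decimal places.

Short run: with Pᵉ = 27, SRAS is Y = 3709 + 8P. Setting AD = SRAS gives 770 = 15P, so P = 51.33 and Y = 4479 − 7P = 4119.67.
Output 4119.67 is above potential 3925, so over time expected prices rise and SRAS shifts left until Y returns to 3925.
Long run: Y = 3925 on the AD curve gives 3925 = 4479 − 7P, so P = 79.14.

Short run: P = 51.33, Y = 4119.67. Long run: P = 79.14.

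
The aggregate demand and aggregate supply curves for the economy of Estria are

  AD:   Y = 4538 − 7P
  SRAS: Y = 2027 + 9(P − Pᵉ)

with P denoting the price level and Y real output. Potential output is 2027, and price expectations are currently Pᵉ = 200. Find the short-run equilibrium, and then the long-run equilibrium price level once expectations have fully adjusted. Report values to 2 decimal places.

Short run: with Pᵉ = 200, SRAS is Y = 227 + 9P. Setting AD = SRAS gives 4311 = 16P, so P = 269.44 and Y = 4538 − 7P = 2651.94.
Output 2651.94 is above potential 2027, so over time expected prices rise and SRAS shifts left until Y returns to 2027.
Long run: Y = 2027 on the AD curve gives 2027 = 4538 − 7P, so P = 358.71.

Short run: P = 269.44, Y = 2651.94. Long run: P = 358.71.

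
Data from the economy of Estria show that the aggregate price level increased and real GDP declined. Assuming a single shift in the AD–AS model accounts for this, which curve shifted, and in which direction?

SRAS shifted left

P rose and Y fell. An AD shift moves P and Y in the same direction; an SRAS shift moves them in opposite directions.
Here P and Y moved in opposite directions, so the SRAS curve shifted.
Since Y fell, SRAS shifted left.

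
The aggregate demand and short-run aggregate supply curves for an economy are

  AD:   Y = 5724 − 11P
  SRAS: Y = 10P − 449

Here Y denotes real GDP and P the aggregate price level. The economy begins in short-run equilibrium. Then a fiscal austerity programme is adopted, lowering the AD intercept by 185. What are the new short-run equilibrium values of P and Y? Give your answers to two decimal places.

This is a negative demand shock: AD shifts left.
New AD: Y = 5539 − 11P.
Set AD = SRAS: 5539 − 11P = 10P − 449, so 5988 = 21P and P = 285.14.
Substituting into AD, Y = 2402.43.

P = 285.14, Y = 2402.43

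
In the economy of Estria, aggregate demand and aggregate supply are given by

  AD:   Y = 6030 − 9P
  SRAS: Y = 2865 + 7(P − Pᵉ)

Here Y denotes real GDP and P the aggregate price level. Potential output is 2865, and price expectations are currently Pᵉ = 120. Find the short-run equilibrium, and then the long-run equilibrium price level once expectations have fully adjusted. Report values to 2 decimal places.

Short run: with Pᵉ = 120, SRAS is Y = 2025 + 7P. Setting AD = SRAS gives 4005 = 16P, so P = 250.31 and Y = 6030 − 9P = 3777.19.
Output 3777.19 is above potential 2865, so over time expected prices rise and SRAS shifts left until Y returns to 2865.
Long run: Y = 2865 on the AD curve gives 2865 = 6030 − 9P, so P = 351.67.

Short run: P = 250.31, Y = 3777.19. Long run: P = 351.67.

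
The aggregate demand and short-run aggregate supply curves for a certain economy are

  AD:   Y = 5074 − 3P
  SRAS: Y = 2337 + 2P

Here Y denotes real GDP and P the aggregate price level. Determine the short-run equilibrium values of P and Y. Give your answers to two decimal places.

P = 547.40, Y = 3431.80

Set AD = SRAS: 5074 − 3P = 2337 + 2P, so 2737 = 5P and P = 547.40.
Substituting into AD, Y = 5074 − 3P = 3431.80.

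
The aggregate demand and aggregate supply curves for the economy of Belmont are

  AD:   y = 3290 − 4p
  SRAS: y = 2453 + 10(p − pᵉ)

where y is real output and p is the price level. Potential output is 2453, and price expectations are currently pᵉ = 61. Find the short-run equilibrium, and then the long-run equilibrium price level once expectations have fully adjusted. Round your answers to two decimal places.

Short run: with pᵉ = 61, SRAS is y = 1843 + 10p. Setting AD = SRAS gives 1447 = 14p, so p = 103.36 and y = 3290 − 4p = 2876.57.
Output 2876.57 is above potential 2453, so over time expected prices rise and SRAS shifts left until y returns to 2453.
Long run: y = 2453 on the AD curve gives 2453 = 3290 − 4p, so p = 209.25.

Short run: p = 103.36, y = 2876.57. Long run: p = 209.25.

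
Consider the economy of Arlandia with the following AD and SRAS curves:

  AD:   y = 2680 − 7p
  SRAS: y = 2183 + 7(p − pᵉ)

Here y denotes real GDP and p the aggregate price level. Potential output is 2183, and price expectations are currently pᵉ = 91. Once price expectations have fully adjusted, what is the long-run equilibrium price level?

Long-run p = 71

Short run: with pᵉ = 91, SRAS is y = 1546 + 7p. Setting AD = SRAS gives 1134 = 14p, so p = 81 and y = 2680 − 7·81 = 2113.
Output 2113 is below potential 2183, so over time expected prices fall and SRAS shifts right until y returns to 2183.
Long run: y = 2183 on the AD curve gives 2183 = 2680 − 7p, so p = 71.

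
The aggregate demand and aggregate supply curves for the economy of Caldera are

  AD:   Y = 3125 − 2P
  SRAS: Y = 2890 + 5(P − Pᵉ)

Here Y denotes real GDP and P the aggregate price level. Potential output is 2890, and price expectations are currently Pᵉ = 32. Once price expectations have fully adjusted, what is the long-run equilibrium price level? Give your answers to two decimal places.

Long-run P = 117.50

Short run: with Pᵉ = 32, SRAS is Y = 2730 + 5P. Setting AD = SRAS gives 395 = 7P, so P = 56.43 and Y = 3125 − 2P = 3012.14.
Output 3012.14 is above potential 2890, so over time expected prices rise and SRAS shifts left until Y returns to 2890.
Long run: Y = 2890 on the AD curve gives 2890 = 3125 − 2P, so P = 117.50.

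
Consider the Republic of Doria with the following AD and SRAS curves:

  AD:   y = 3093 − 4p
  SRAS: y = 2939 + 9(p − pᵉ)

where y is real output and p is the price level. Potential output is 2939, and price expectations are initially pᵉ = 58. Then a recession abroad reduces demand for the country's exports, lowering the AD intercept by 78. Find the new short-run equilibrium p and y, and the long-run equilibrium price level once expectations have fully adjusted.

AD shifts left: new AD is y = 3015 − 4p. With pᵉ = 58, SRAS is y = 2417 + 9p.
Short run: 3015 − 4p = 2417 + 9p gives 598 = 13p, so p = 46 and y = 3015 − 4·46 = 2831.
y = 2831 is below potential 2939; expectations adjust and SRAS shifts right until y = 2939.
Long run: on the new AD curve, 2939 = 3015 − 4p gives p = 19.

Short run: p = 46, y = 2831. Long run: p = 19.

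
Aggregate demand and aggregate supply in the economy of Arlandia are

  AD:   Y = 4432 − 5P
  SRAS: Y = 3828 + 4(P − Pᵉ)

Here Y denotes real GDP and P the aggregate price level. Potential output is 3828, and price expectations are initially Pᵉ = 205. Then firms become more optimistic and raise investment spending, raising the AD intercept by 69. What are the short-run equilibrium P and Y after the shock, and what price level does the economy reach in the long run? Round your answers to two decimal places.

Short run: P = 165.89, Y = 3671.56. Long run: P = 134.60.

AD shifts right: new AD is Y = 4501 − 5P. With Pᵉ = 205, SRAS is Y = 3008 + 4P.
Short run: 4501 − 5P = 3008 + 4P gives 1493 = 9P, so P = 165.89 and Y = 4501 − 5P = 3671.56.
Y = 3671.56 is below potential 3828; expectations adjust and SRAS shifts right until Y = 3828.
Long run: on the new AD curve, 3828 = 4501 − 5P gives P = 134.60.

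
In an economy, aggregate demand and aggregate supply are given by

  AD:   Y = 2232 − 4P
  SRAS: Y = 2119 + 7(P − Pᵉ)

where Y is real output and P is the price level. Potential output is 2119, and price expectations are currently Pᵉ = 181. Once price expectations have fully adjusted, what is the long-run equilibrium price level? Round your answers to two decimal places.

Long-run P = 28.25

Short run: with Pᵉ = 181, SRAS is Y = 852 + 7P. Setting AD = SRAS gives 1380 = 11P, so P = 125.45 and Y = 2232 − 4P = 1730.18.
Output 1730.18 is below potential 2119, so over time expected prices fall and SRAS shifts right until Y returns to 2119.
Long run: Y = 2119 on the AD curve gives 2119 = 2232 − 4P, so P = 28.25.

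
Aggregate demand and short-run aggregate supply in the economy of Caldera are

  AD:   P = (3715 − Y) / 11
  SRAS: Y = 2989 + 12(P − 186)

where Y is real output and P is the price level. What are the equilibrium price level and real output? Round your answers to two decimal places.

P = 128.61, Y = 2300.30

Write SRAS as Y = 2989 + 12P − 2232 = 757 + 12P.
Rearrange AD to Y = 3715 − 11P.
Set AD = SRAS: 3715 − 11P = 757 + 12P, so 2958 = 23P and P = 128.61.
Substituting into AD, Y = 3715 − 11P = 2300.30.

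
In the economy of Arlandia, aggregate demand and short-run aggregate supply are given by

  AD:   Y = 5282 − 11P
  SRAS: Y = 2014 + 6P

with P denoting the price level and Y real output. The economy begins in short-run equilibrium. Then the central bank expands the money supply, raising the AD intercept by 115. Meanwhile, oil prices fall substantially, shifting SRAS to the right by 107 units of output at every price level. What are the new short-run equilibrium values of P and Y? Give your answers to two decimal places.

After both shocks: AD is Y = 5397 − 11P and SRAS is Y = 2121 + 6P.
Setting them equal: 3276 = 17P, so P = 192.71.
Substituting into AD, Y = 3277.24.

P = 192.71, Y = 3277.24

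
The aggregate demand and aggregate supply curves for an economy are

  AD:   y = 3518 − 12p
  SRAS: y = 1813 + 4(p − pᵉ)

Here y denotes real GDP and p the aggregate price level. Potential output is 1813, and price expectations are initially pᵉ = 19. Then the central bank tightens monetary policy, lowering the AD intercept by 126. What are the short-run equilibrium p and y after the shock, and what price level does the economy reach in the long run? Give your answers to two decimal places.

AD shifts left: new AD is y = 3392 − 12p. With pᵉ = 19, SRAS is y = 1737 + 4p.
Short run: 3392 − 12p = 1737 + 4p gives 1655 = 16p, so p = 103.44 and y = 3392 − 12p = 2150.75.
y = 2150.75 is above potential 1813; expectations adjust and SRAS shifts left until y = 1813.
Long run: on the new AD curve, 1813 = 3392 − 12p gives p = 131.58.

Short run: p = 103.44, y = 2150.75. Long run: p = 131.58.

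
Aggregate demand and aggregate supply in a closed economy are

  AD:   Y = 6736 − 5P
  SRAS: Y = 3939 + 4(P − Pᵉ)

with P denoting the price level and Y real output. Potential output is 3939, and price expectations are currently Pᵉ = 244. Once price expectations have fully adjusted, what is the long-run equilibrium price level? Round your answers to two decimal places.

Long-run P = 559.40

Short run: with Pᵉ = 244, SRAS is Y = 2963 + 4P. Setting AD = SRAS gives 3773 = 9P, so P = 419.22 and Y = 6736 − 5P = 4639.89.
Output 4639.89 is above potential 3939, so over time expected prices rise and SRAS shifts left until Y returns to 3939.
Long run: Y = 3939 on the AD curve gives 3939 = 6736 − 5P, so P = 559.40.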